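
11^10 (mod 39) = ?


11^1 mod 39 = 11
11^2 mod 39 = 4
11^3 mod 39 = 5
11^4 mod 39 = 16
11^5 mod 39 = 20
11^6 mod 39 = 25
11^7 mod 39 = 2
11^8 mod 39 = 22
11^9 mod 39 = 8
11^10 mod 39 = 10


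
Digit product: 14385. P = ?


1 × 4 × 3 × 8 × 5 = 480


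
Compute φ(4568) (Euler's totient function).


4568 = 2^3 × 571
Prime factors: 2, 571
φ(4568) = 4568 × (1-1/2) × (1-1/571)
= 4568 × 1/2 × 570/571 = 2280

φ(4568) = 2280


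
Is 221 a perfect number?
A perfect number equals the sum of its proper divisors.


Proper divisors of 221: 1, 13, 17
Sum = 1 + 13 + 17 = 31

No, 221 is not perfect (31 ≠ 221)


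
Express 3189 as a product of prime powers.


3189 / 3 = 1063
1063 / 1063 = 1
3189 = 3 × 1063


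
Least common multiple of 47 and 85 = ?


GCD(47, 85) = 1
LCM = 47*85/1 = 3995/1 = 3995

LCM = 3995


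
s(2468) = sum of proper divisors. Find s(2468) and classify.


Proper divisors: 1, 2, 4, 617, 1234
Sum = 1 + 2 + 4 + 617 + 1234 = 1858
1858 < 2468 → deficient

s(2468) = 1858 (deficient)


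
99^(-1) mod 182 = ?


Use the extended Euclidean algorithm on (182, 99); each row r = 182*s + 99*t:
r=182, s=1, t=0
r=99, s=0, t=1
q=1: r=83, s=1, t=-1   [182*(1) + 99*(-1) = 83]
q=1: r=16, s=-1, t=2   [182*(-1) + 99*(2) = 16]
q=5: r=3, s=6, t=-11   [182*(6) + 99*(-11) = 3]
q=5: r=1, s=-31, t=57   [182*(-31) + 99*(57) = 1]
q=3: r=0, s=99, t=-182   [182*(99) + 99*(-182) = 0]
GCD = 1 with t = 57, so 99*(57) ≡ 1 (mod 182)
Inverse = 57 mod 182 = 57
Check: 99 * 57 = 5643 ≡ 1 (mod 182)

99^(-1) ≡ 57 (mod 182)


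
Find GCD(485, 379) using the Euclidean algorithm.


485 = 1 * 379 + 106
379 = 3 * 106 + 61
106 = 1 * 61 + 45
61 = 1 * 45 + 16
45 = 2 * 16 + 13
16 = 1 * 13 + 3
13 = 4 * 3 + 1
3 = 3 * 1 + 0
GCD = 1


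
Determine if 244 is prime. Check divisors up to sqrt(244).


244 / 2 = 122 (exact division)
244 is NOT prime.

No, 244 is not prime


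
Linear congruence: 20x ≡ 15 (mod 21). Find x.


GCD(20, 21) = 1, unique solution
a^(-1) mod 21 = 20
x = 20 * 15 mod 21 = 6

x ≡ 6 (mod 21)


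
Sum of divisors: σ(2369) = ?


Divisors of 2369: 1, 23, 103, 2369
Sum = 1 + 23 + 103 + 2369 = 2496

σ(2369) = 2496


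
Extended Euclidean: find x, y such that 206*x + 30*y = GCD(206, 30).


Tabular extended Euclidean (each row: r = 206*s + 30*t):
r=206, s=1, t=0
r=30, s=0, t=1
q=6: r=26, s=1, t=-6   [206*(1) + 30*(-6) = 26]
q=1: r=4, s=-1, t=7   [206*(-1) + 30*(7) = 4]
q=6: r=2, s=7, t=-48   [206*(7) + 30*(-48) = 2]
q=2: r=0, s=-15, t=103   [206*(-15) + 30*(103) = 0]
GCD = 2; from the row with r=2: x=7, y=-48
Check: 206*(7) + 30*(-48) = 1442 - 1440 = 2

GCD = 2, x = 7, y = -48


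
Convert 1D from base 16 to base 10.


1D (base 16) = 29 (decimal)
29 (decimal) = 29 (base 10)


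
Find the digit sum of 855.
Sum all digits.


8 + 5 + 5 = 18


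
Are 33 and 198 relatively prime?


Euclidean algorithm:
198 = 6 * 33 + 0
GCD(33, 198) = 33

No, not coprime (GCD = 33)


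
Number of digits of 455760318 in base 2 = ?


455760318 in base 2 = 11011001010100101100110111110
Number of digits = 29

29 digits (base 2)


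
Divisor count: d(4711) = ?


4711 = 7^1 × 673^1
d(4711) = (1+1) × (1+1) = 4

4 divisors


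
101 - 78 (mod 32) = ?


101 - 78 = 23
23 mod 32 = 23


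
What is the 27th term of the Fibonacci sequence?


Sequence: 1, 1, 2, 3, 5, 8, 13, 21, 34, 55, 89, 144, 233, 377, 610, 987, 1597, 2584, 4181, 6765, 10946, 17711, 28657, 46368, 75025, 121393, 196418
F(27) = 196418


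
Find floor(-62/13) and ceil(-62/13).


-62/13 = -4.7692
floor = -5
ceil = -4

floor = -5, ceil = -4


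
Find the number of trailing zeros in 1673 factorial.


floor(1673/5) = 334
floor(1673/25) = 66
floor(1673/125) = 13
floor(1673/625) = 2
Total = 415

415 trailing zeros


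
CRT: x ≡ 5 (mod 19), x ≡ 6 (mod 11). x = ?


M = 19*11 = 209
M1 = M/19 = 11, M2 = M/11 = 19
M1^(-1) mod 19 = 7, M2^(-1) mod 11 = 7
x = 5*11*7 + 6*19*7 = 1183
1183 mod 209 = 138
Check: 138 mod 19 = 5 ✓, 138 mod 11 = 6 ✓

x ≡ 138 (mod 209)


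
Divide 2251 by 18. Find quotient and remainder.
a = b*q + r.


2251 = 18 * 125 + 1
Check: 2250 + 1 = 2251

q = 125, r = 1


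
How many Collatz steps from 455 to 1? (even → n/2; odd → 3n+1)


455 → 1366 → 683 → 2050 → 1025 → 3076 → 1538 → 769 → 2308 → 1154 → 577 → 1732 → 866 → 433 → 1300 → 650 → 325 → 976 → 488 → 244 → 122 → 61 → 184 → 92 → 46 → 23 → 70 → 35 → 106 → 53 → 160 → 80 → 40 → 20 → 10 → 5 → 16 → 8 → 4 → 2 → 1
Total steps = 40

40 steps


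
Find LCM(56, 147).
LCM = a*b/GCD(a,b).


GCD(56, 147) = 7
LCM = 56*147/7 = 8232/7 = 1176

LCM = 1176


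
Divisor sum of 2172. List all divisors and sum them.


Divisors of 2172: 1, 2, 3, 4, 6, 12, 181, 362, 543, 724, 1086, 2172
Sum = 1 + 2 + 3 + 4 + 6 + 12 + 181 + 362 + 543 + 724 + 1086 + 2172 = 5096

σ(2172) = 5096


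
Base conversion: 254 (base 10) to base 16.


254 (base 10) = 254 (decimal)
254 (decimal) = FE (base 16)


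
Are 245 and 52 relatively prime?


Euclidean algorithm:
245 = 4 * 52 + 37
52 = 1 * 37 + 15
37 = 2 * 15 + 7
15 = 2 * 7 + 1
7 = 7 * 1 + 0
GCD(245, 52) = 1

Yes, coprime (GCD = 1)


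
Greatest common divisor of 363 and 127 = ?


363 = 2 * 127 + 109
127 = 1 * 109 + 18
109 = 6 * 18 + 1
18 = 18 * 1 + 0
GCD = 1


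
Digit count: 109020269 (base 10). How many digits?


109020269 has 9 digits in base 10
floor(log10(109020269)) + 1 = floor(8.0375) + 1 = 9

9 digits (base 10)


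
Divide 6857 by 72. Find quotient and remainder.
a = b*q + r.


6857 = 72 * 95 + 17
Check: 6840 + 17 = 6857

q = 95, r = 17


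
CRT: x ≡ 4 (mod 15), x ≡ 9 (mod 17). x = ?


M = 15*17 = 255
M1 = M/15 = 17, M2 = M/17 = 15
M1^(-1) mod 15 = 8, M2^(-1) mod 17 = 8
x = 4*17*8 + 9*15*8 = 1624
1624 mod 255 = 94
Check: 94 mod 15 = 4 ✓, 94 mod 17 = 9 ✓

x ≡ 94 (mod 255)


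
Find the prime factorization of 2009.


2009 / 7 = 287
287 / 7 = 41
41 / 41 = 1
2009 = 7^2 × 41


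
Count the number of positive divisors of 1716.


1716 = 2^2 × 3^1 × 11^1 × 13^1
d(1716) = (2+1) × (1+1) × (1+1) × (1+1) = 24

24 divisors


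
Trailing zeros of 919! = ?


floor(919/5) = 183
floor(919/25) = 36
floor(919/125) = 7
floor(919/625) = 1
Total = 227

227 trailing zeros


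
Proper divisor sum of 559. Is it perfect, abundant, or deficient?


Proper divisors: 1, 13, 43
Sum = 1 + 13 + 43 = 57
57 < 559 → deficient

s(559) = 57 (deficient)


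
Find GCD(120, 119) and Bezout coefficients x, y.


Tabular extended Euclidean (each row: r = 120*s + 119*t):
r=120, s=1, t=0
r=119, s=0, t=1
q=1: r=1, s=1, t=-1   [120*(1) + 119*(-1) = 1]
q=119: r=0, s=-119, t=120   [120*(-119) + 119*(120) = 0]
GCD = 1; from the row with r=1: x=1, y=-1
Check: 120*(1) + 119*(-1) = 120 - 119 = 1

GCD = 1, x = 1, y = -1


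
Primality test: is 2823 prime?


2823 / 3 = 941 (exact division)
2823 is NOT prime.

No, 2823 is not prime


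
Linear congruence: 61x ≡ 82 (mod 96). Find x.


GCD(61, 96) = 1, unique solution
a^(-1) mod 96 = 85
x = 85 * 82 mod 96 = 58

x ≡ 58 (mod 96)


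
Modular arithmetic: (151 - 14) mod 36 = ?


151 - 14 = 137
137 mod 36 = 29


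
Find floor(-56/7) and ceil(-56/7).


-56/7 = -8.0000
floor = -8
ceil = -8

floor = -8, ceil = -8


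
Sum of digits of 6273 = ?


6 + 2 + 7 + 3 = 18


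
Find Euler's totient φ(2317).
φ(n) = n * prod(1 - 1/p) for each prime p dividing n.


2317 = 7 × 331
Prime factors: 7, 331
φ(2317) = 2317 × (1-1/7) × (1-1/331)
= 2317 × 6/7 × 330/331 = 1980

φ(2317) = 1980


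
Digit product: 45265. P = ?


4 × 5 × 2 × 6 × 5 = 1200


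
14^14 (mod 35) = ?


14^1 mod 35 = 14
14^2 mod 35 = 21
14^3 mod 35 = 14
14^4 mod 35 = 21
14^5 mod 35 = 14
14^6 mod 35 = 21
14^7 mod 35 = 14
14^8 mod 35 = 21
14^9 mod 35 = 14
14^10 mod 35 = 21
14^11 mod 35 = 14
14^12 mod 35 = 21
14^13 mod 35 = 14
14^14 mod 35 = 21


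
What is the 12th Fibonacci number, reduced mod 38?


F(k) mod 38 for k=1..12:
1, 1, 2, 3, 5, 8, 13, 21, 34, 17, 13, 30
F(12) mod 38 = 30


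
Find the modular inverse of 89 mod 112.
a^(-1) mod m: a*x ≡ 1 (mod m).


Use the extended Euclidean algorithm on (112, 89); each row r = 112*s + 89*t:
r=112, s=1, t=0
r=89, s=0, t=1
q=1: r=23, s=1, t=-1   [112*(1) + 89*(-1) = 23]
q=3: r=20, s=-3, t=4   [112*(-3) + 89*(4) = 20]
q=1: r=3, s=4, t=-5   [112*(4) + 89*(-5) = 3]
q=6: r=2, s=-27, t=34   [112*(-27) + 89*(34) = 2]
q=1: r=1, s=31, t=-39   [112*(31) + 89*(-39) = 1]
q=2: r=0, s=-89, t=112   [112*(-89) + 89*(112) = 0]
GCD = 1 with t = -39, so 89*(-39) ≡ 1 (mod 112)
Inverse = -39 mod 112 = 73
Check: 89 * 73 = 6497 ≡ 1 (mod 112)

89^(-1) ≡ 73 (mod 112)


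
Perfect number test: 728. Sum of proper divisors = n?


Proper divisors of 728: 1, 2, 4, 7, 8, 13, 14, 26, 28, 52, 56, 91, 104, 182, 364
Sum = 1 + 2 + 4 + 7 + 8 + 13 + 14 + 26 + 28 + 52 + 56 + 91 + 104 + 182 + 364 = 952

No, 728 is not perfect (952 ≠ 728)


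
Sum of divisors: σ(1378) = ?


Divisors of 1378: 1, 2, 13, 26, 53, 106, 689, 1378
Sum = 1 + 2 + 13 + 26 + 53 + 106 + 689 + 1378 = 2268

σ(1378) = 2268


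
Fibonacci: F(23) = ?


Sequence: 1, 1, 2, 3, 5, 8, 13, 21, 34, 55, 89, 144, 233, 377, 610, 987, 1597, 2584, 4181, 6765, 10946, 17711, 28657
F(23) = 28657


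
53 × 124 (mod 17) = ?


53 × 124 = 6572
6572 mod 17 = 10


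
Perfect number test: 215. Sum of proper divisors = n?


Proper divisors of 215: 1, 5, 43
Sum = 1 + 5 + 43 = 49

No, 215 is not perfect (49 ≠ 215)


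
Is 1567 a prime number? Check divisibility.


Check divisors up to sqrt(1567) = 39.5854
No divisors found.
1567 is prime.

Yes, 1567 is prime


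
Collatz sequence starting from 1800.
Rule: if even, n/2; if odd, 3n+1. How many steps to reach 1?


1800 → 900 → 450 → 225 → 676 → 338 → 169 → 508 → 254 → 127 → 382 → 191 → 574 → 287 → 862 → 431 → 1294 → 647 → 1942 → 971 → 2914 → 1457 → 4372 → 2186 → 1093 → 3280 → 1640 → 820 → 410 → 205 → 616 → 308 → 154 → 77 → 232 → 116 → 58 → 29 → 88 → 44 → 22 → 11 → 34 → 17 → 52 → 26 → 13 → 40 → 20 → 10 → 5 → 16 → 8 → 4 → 2 → 1
Total steps = 55

55 steps


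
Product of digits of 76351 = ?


7 × 6 × 3 × 5 × 1 = 630


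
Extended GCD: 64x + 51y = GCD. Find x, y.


Tabular extended Euclidean (each row: r = 64*s + 51*t):
r=64, s=1, t=0
r=51, s=0, t=1
q=1: r=13, s=1, t=-1   [64*(1) + 51*(-1) = 13]
q=3: r=12, s=-3, t=4   [64*(-3) + 51*(4) = 12]
q=1: r=1, s=4, t=-5   [64*(4) + 51*(-5) = 1]
q=12: r=0, s=-51, t=64   [64*(-51) + 51*(64) = 0]
GCD = 1; from the row with r=1: x=4, y=-5
Check: 64*(4) + 51*(-5) = 256 - 255 = 1

GCD = 1, x = 4, y = -5


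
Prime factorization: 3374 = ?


3374 / 2 = 1687
1687 / 7 = 241
241 / 241 = 1
3374 = 2 × 7 × 241


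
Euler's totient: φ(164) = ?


164 = 2^2 × 41
Prime factors: 2, 41
φ(164) = 164 × (1-1/2) × (1-1/41)
= 164 × 1/2 × 40/41 = 80

φ(164) = 80


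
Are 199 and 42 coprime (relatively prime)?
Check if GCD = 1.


Euclidean algorithm:
199 = 4 * 42 + 31
42 = 1 * 31 + 11
31 = 2 * 11 + 9
11 = 1 * 9 + 2
9 = 4 * 2 + 1
2 = 2 * 1 + 0
GCD(199, 42) = 1

Yes, coprime (GCD = 1)


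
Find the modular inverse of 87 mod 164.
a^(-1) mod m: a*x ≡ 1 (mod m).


Use the extended Euclidean algorithm on (164, 87); each row r = 164*s + 87*t:
r=164, s=1, t=0
r=87, s=0, t=1
q=1: r=77, s=1, t=-1   [164*(1) + 87*(-1) = 77]
q=1: r=10, s=-1, t=2   [164*(-1) + 87*(2) = 10]
q=7: r=7, s=8, t=-15   [164*(8) + 87*(-15) = 7]
q=1: r=3, s=-9, t=17   [164*(-9) + 87*(17) = 3]
q=2: r=1, s=26, t=-49   [164*(26) + 87*(-49) = 1]
q=3: r=0, s=-87, t=164   [164*(-87) + 87*(164) = 0]
GCD = 1 with t = -49, so 87*(-49) ≡ 1 (mod 164)
Inverse = -49 mod 164 = 115
Check: 87 * 115 = 10005 ≡ 1 (mod 164)

87^(-1) ≡ 115 (mod 164)


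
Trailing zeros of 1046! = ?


floor(1046/5) = 209
floor(1046/25) = 41
floor(1046/125) = 8
floor(1046/625) = 1
Total = 259

259 trailing zeros


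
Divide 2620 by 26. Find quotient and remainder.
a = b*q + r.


2620 = 26 * 100 + 20
Check: 2600 + 20 = 2620

q = 100, r = 20


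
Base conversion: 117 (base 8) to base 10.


117 (base 8) = 79 (decimal)
79 (decimal) = 79 (base 10)


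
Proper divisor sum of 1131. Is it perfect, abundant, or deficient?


Proper divisors: 1, 3, 13, 29, 39, 87, 377
Sum = 1 + 3 + 13 + 29 + 39 + 87 + 377 = 549
549 < 1131 → deficient

s(1131) = 549 (deficient)


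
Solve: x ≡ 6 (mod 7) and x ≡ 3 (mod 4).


M = 7*4 = 28
M1 = M/7 = 4, M2 = M/4 = 7
M1^(-1) mod 7 = 2, M2^(-1) mod 4 = 3
x = 6*4*2 + 3*7*3 = 111
111 mod 28 = 27
Check: 27 mod 7 = 6 ✓, 27 mod 4 = 3 ✓

x ≡ 27 (mod 28)


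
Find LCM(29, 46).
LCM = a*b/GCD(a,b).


GCD(29, 46) = 1
LCM = 29*46/1 = 1334/1 = 1334

LCM = 1334


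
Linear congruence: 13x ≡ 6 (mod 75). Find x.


GCD(13, 75) = 1, unique solution
a^(-1) mod 75 = 52
x = 52 * 6 mod 75 = 12

x ≡ 12 (mod 75)


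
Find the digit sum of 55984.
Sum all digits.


5 + 5 + 9 + 8 + 4 = 31


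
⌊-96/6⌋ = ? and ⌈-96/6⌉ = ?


-96/6 = -16.0000
floor = -16
ceil = -16

floor = -16, ceil = -16


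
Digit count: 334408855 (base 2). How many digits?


334408855 in base 2 = 10011111011101010110010010111
Number of digits = 29

29 digits (base 2)


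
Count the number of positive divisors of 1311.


1311 = 3^1 × 19^1 × 23^1
d(1311) = (1+1) × (1+1) × (1+1) = 8

8 divisors


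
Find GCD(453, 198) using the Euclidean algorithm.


453 = 2 * 198 + 57
198 = 3 * 57 + 27
57 = 2 * 27 + 3
27 = 9 * 3 + 0
GCD = 3


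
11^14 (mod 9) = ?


11^1 mod 9 = 2
11^2 mod 9 = 4
11^3 mod 9 = 8
11^4 mod 9 = 7
11^5 mod 9 = 5
11^6 mod 9 = 1
11^7 mod 9 = 2
11^8 mod 9 = 4
11^9 mod 9 = 8
11^10 mod 9 = 7
11^11 mod 9 = 5
11^12 mod 9 = 1
11^13 mod 9 = 2
11^14 mod 9 = 4


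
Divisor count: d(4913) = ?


4913 = 17^3
d(4913) = (3+1) = 4

4 divisors


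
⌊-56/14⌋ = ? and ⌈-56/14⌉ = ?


-56/14 = -4.0000
floor = -4
ceil = -4

floor = -4, ceil = -4


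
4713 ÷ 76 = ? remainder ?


4713 = 76 * 62 + 1
Check: 4712 + 1 = 4713

q = 62, r = 1


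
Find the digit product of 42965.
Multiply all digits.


4 × 2 × 9 × 6 × 5 = 2160


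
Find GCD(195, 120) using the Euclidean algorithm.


195 = 1 * 120 + 75
120 = 1 * 75 + 45
75 = 1 * 45 + 30
45 = 1 * 30 + 15
30 = 2 * 15 + 0
GCD = 15


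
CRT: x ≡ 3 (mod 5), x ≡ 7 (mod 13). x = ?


M = 5*13 = 65
M1 = M/5 = 13, M2 = M/13 = 5
M1^(-1) mod 5 = 2, M2^(-1) mod 13 = 8
x = 3*13*2 + 7*5*8 = 358
358 mod 65 = 33
Check: 33 mod 5 = 3 ✓, 33 mod 13 = 7 ✓

x ≡ 33 (mod 65)


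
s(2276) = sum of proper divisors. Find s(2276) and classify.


Proper divisors: 1, 2, 4, 569, 1138
Sum = 1 + 2 + 4 + 569 + 1138 = 1714
1714 < 2276 → deficient

s(2276) = 1714 (deficient)


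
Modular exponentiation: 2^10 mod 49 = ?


2^1 mod 49 = 2
2^2 mod 49 = 4
2^3 mod 49 = 8
2^4 mod 49 = 16
2^5 mod 49 = 32
2^6 mod 49 = 15
2^7 mod 49 = 30
2^8 mod 49 = 11
2^9 mod 49 = 22
2^10 mod 49 = 44


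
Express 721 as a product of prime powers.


721 / 7 = 103
103 / 103 = 1
721 = 7 × 103


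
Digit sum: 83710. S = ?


8 + 3 + 7 + 1 + 0 = 19


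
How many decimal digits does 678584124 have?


678584124 has 9 digits in base 10
floor(log10(678584124)) + 1 = floor(8.8316) + 1 = 9

9 digits (base 10)


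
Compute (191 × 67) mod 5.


191 × 67 = 12797
12797 mod 5 = 2


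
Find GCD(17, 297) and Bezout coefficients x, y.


Tabular extended Euclidean (each row: r = 17*s + 297*t):
r=17, s=1, t=0
r=297, s=0, t=1
q=0: r=17, s=1, t=0   [17*(1) + 297*(0) = 17]
q=17: r=8, s=-17, t=1   [17*(-17) + 297*(1) = 8]
q=2: r=1, s=35, t=-2   [17*(35) + 297*(-2) = 1]
q=8: r=0, s=-297, t=17   [17*(-297) + 297*(17) = 0]
GCD = 1; from the row with r=1: x=35, y=-2
Check: 17*(35) + 297*(-2) = 595 - 594 = 1

GCD = 1, x = 35, y = -2


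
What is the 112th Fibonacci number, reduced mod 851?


F(k) mod 851 for k=1..112:
1, 1, 2, 3, 5, 8, 13, 21, 34, 55, 89, 144, 233, 377, 610, 136, 746, 31, 777, 808, 734, 691, 574, 414, 137, 551, 688, 388, 225, 613, 838, 600, 587, 336, 72, 408, 480, 37, 517, 554, 220, 774, 143, 66, 209, 275, 484, 759, 392, 300, 692, 141, 833, 123, 105, 228, 333, 561, 43, 604, 647, 400, 196, 596, 792, 537, 478, 164, 642, 806, 597, 552, 298, 850, 297, 296, 593, 38, 631, 669, 449, 267, 716, 132, 848, 129, 126, 255, 381, 636, 166, 802, 117, 68, 185, 253, 438, 691, 278, 118, 396, 514, 59, 573, 632, 354, 135, 489, 624, 262, 35, 297
F(112) mod 851 = 297


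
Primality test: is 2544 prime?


2544 / 2 = 1272 (exact division)
2544 is NOT prime.

No, 2544 is not prime


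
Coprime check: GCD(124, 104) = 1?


Euclidean algorithm:
124 = 1 * 104 + 20
104 = 5 * 20 + 4
20 = 5 * 4 + 0
GCD(124, 104) = 4

No, not coprime (GCD = 4)


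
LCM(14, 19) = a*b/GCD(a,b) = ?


GCD(14, 19) = 1
LCM = 14*19/1 = 266/1 = 266

LCM = 266


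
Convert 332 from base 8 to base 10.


332 (base 8) = 218 (decimal)
218 (decimal) = 218 (base 10)


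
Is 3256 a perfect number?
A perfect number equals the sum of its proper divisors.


Proper divisors of 3256: 1, 2, 4, 8, 11, 22, 37, 44, 74, 88, 148, 296, 407, 814, 1628
Sum = 1 + 2 + 4 + 8 + 11 + 22 + 37 + 44 + 74 + 88 + 148 + 296 + 407 + 814 + 1628 = 3584

No, 3256 is not perfect (3584 ≠ 3256)


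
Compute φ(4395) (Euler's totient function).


4395 = 3 × 5 × 293
Prime factors: 3, 5, 293
φ(4395) = 4395 × (1-1/3) × (1-1/5) × (1-1/293)
= 4395 × 2/3 × 4/5 × 292/293 = 2336

φ(4395) = 2336


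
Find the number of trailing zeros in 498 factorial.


floor(498/5) = 99
floor(498/25) = 19
floor(498/125) = 3
Total = 121

121 trailing zeros


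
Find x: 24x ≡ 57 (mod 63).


GCD(24, 63) = 3 divides 57
Divide: 8x ≡ 19 (mod 21)
x ≡ 5 (mod 21)


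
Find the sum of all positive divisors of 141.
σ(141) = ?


Divisors of 141: 1, 3, 47, 141
Sum = 1 + 3 + 47 + 141 = 192

σ(141) = 192


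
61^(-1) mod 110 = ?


Use the extended Euclidean algorithm on (110, 61); each row r = 110*s + 61*t:
r=110, s=1, t=0
r=61, s=0, t=1
q=1: r=49, s=1, t=-1   [110*(1) + 61*(-1) = 49]
q=1: r=12, s=-1, t=2   [110*(-1) + 61*(2) = 12]
q=4: r=1, s=5, t=-9   [110*(5) + 61*(-9) = 1]
q=12: r=0, s=-61, t=110   [110*(-61) + 61*(110) = 0]
GCD = 1 with t = -9, so 61*(-9) ≡ 1 (mod 110)
Inverse = -9 mod 110 = 101
Check: 61 * 101 = 6161 ≡ 1 (mod 110)

61^(-1) ≡ 101 (mod 110)


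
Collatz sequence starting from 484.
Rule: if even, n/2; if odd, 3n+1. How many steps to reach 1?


484 → 242 → 121 → 364 → 182 → 91 → 274 → 137 → 412 → 206 → 103 → 310 → 155 → 466 → 233 → 700 → 350 → 175 → 526 → 263 → 790 → 395 → 1186 → 593 → 1780 → 890 → 445 → 1336 → 668 → 334 → 167 → 502 → 251 → 754 → 377 → 1132 → 566 → 283 → 850 → 425 → 1276 → 638 → 319 → 958 → 479 → 1438 → 719 → 2158 → 1079 → 3238 → 1619 → 4858 → 2429 → 7288 → 3644 → 1822 → 911 → 2734 → 1367 → 4102 → 2051 → 6154 → 3077 → 9232 → 4616 → 2308 → 1154 → 577 → 1732 → 866 → 433 → 1300 → 650 → 325 → 976 → 488 → 244 → 122 → 61 → 184 → 92 → 46 → 23 → 70 → 35 → 106 → 53 → 160 → 80 → 40 → 20 → 10 → 5 → 16 → 8 → 4 → 2 → 1
Total steps = 97

97 steps


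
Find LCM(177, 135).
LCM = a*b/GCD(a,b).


GCD(177, 135) = 3
LCM = 177*135/3 = 23895/3 = 7965

LCM = 7965


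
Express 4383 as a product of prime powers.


4383 / 3 = 1461
1461 / 3 = 487
487 / 487 = 1
4383 = 3^2 × 487


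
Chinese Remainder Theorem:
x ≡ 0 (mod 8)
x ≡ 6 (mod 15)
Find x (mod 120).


M = 8*15 = 120
M1 = M/8 = 15, M2 = M/15 = 8
M1^(-1) mod 8 = 7, M2^(-1) mod 15 = 2
x = 0*15*7 + 6*8*2 = 96
96 mod 120 = 96
Check: 96 mod 8 = 0 ✓, 96 mod 15 = 6 ✓

x ≡ 96 (mod 120)


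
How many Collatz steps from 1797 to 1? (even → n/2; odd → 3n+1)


1797 → 5392 → 2696 → 1348 → 674 → 337 → 1012 → 506 → 253 → 760 → 380 → 190 → 95 → 286 → 143 → 430 → 215 → 646 → 323 → 970 → 485 → 1456 → 728 → 364 → 182 → 91 → 274 → 137 → 412 → 206 → 103 → 310 → 155 → 466 → 233 → 700 → 350 → 175 → 526 → 263 → 790 → 395 → 1186 → 593 → 1780 → 890 → 445 → 1336 → 668 → 334 → 167 → 502 → 251 → 754 → 377 → 1132 → 566 → 283 → 850 → 425 → 1276 → 638 → 319 → 958 → 479 → 1438 → 719 → 2158 → 1079 → 3238 → 1619 → 4858 → 2429 → 7288 → 3644 → 1822 → 911 → 2734 → 1367 → 4102 → 2051 → 6154 → 3077 → 9232 → 4616 → 2308 → 1154 → 577 → 1732 → 866 → 433 → 1300 → 650 → 325 → 976 → 488 → 244 → 122 → 61 → 184 → 92 → 46 → 23 → 70 → 35 → 106 → 53 → 160 → 80 → 40 → 20 → 10 → 5 → 16 → 8 → 4 → 2 → 1
Total steps = 117

117 steps


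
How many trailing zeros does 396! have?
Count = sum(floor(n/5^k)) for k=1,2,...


floor(396/5) = 79
floor(396/25) = 15
floor(396/125) = 3
Total = 97

97 trailing zeros


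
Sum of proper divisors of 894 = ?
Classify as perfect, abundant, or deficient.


Proper divisors: 1, 2, 3, 6, 149, 298, 447
Sum = 1 + 2 + 3 + 6 + 149 + 298 + 447 = 906
906 > 894 → abundant

s(894) = 906 (abundant)


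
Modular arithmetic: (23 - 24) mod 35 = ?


23 - 24 = -1
-1 mod 35 = 34


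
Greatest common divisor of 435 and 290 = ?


435 = 1 * 290 + 145
290 = 2 * 145 + 0
GCD = 145


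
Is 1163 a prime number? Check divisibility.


Check divisors up to sqrt(1163) = 34.1028
No divisors found.
1163 is prime.

Yes, 1163 is prime


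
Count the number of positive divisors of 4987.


4987 = 4987^1
d(4987) = (1+1) = 2

2 divisors


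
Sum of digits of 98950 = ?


9 + 8 + 9 + 5 + 0 = 31


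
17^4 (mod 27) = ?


17^1 mod 27 = 17
17^2 mod 27 = 19
17^3 mod 27 = 26
17^4 mod 27 = 10


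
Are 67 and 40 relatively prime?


Euclidean algorithm:
67 = 1 * 40 + 27
40 = 1 * 27 + 13
27 = 2 * 13 + 1
13 = 13 * 1 + 0
GCD(67, 40) = 1

Yes, coprime (GCD = 1)


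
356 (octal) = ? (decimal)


356 (base 8) = 238 (decimal)
238 (decimal) = 238 (base 10)


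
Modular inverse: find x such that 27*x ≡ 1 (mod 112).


Use the extended Euclidean algorithm on (112, 27); each row r = 112*s + 27*t:
r=112, s=1, t=0
r=27, s=0, t=1
q=4: r=4, s=1, t=-4   [112*(1) + 27*(-4) = 4]
q=6: r=3, s=-6, t=25   [112*(-6) + 27*(25) = 3]
q=1: r=1, s=7, t=-29   [112*(7) + 27*(-29) = 1]
q=3: r=0, s=-27, t=112   [112*(-27) + 27*(112) = 0]
GCD = 1 with t = -29, so 27*(-29) ≡ 1 (mod 112)
Inverse = -29 mod 112 = 83
Check: 27 * 83 = 2241 ≡ 1 (mod 112)

27^(-1) ≡ 83 (mod 112)


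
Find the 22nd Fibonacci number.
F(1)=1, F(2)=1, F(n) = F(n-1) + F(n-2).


Sequence: 1, 1, 2, 3, 5, 8, 13, 21, 34, 55, 89, 144, 233, 377, 610, 987, 1597, 2584, 4181, 6765, 10946, 17711
F(22) = 17711


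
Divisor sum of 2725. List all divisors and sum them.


Divisors of 2725: 1, 5, 25, 109, 545, 2725
Sum = 1 + 5 + 25 + 109 + 545 + 2725 = 3410

σ(2725) = 3410


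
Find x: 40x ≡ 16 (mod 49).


GCD(40, 49) = 1, unique solution
a^(-1) mod 49 = 38
x = 38 * 16 mod 49 = 20

x ≡ 20 (mod 49)


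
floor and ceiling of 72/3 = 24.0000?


72/3 = 24.0000
floor = 24
ceil = 24

floor = 24, ceil = 24


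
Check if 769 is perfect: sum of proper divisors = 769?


Proper divisors of 769: 1
Sum = 1 = 1

No, 769 is not perfect (1 ≠ 769)


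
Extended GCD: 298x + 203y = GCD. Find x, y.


Tabular extended Euclidean (each row: r = 298*s + 203*t):
r=298, s=1, t=0
r=203, s=0, t=1
q=1: r=95, s=1, t=-1   [298*(1) + 203*(-1) = 95]
q=2: r=13, s=-2, t=3   [298*(-2) + 203*(3) = 13]
q=7: r=4, s=15, t=-22   [298*(15) + 203*(-22) = 4]
q=3: r=1, s=-47, t=69   [298*(-47) + 203*(69) = 1]
q=4: r=0, s=203, t=-298   [298*(203) + 203*(-298) = 0]
GCD = 1; from the row with r=1: x=-47, y=69
Check: 298*(-47) + 203*(69) = -14006 + 14007 = 1

GCD = 1, x = -47, y = 69


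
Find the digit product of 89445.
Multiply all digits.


8 × 9 × 4 × 4 × 5 = 5760


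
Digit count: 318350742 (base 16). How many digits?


318350742 in base 16 = 12F9A596
Number of digits = 8

8 digits (base 16)


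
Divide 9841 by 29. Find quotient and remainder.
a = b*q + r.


9841 = 29 * 339 + 10
Check: 9831 + 10 = 9841

q = 339, r = 10


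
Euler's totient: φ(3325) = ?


3325 = 5^2 × 7 × 19
Prime factors: 5, 7, 19
φ(3325) = 3325 × (1-1/5) × (1-1/7) × (1-1/19)
= 3325 × 4/5 × 6/7 × 18/19 = 2160

φ(3325) = 2160


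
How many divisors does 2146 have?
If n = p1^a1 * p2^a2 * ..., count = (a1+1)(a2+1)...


2146 = 2^1 × 29^1 × 37^1
d(2146) = (1+1) × (1+1) × (1+1) = 8

8 divisors


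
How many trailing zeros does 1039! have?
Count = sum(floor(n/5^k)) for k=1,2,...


floor(1039/5) = 207
floor(1039/25) = 41
floor(1039/125) = 8
floor(1039/625) = 1
Total = 257

257 trailing zeros


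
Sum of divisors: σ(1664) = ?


Divisors of 1664: 1, 2, 4, 8, 13, 16, 26, 32, 52, 64, 104, 128, 208, 416, 832, 1664
Sum = 1 + 2 + 4 + 8 + 13 + 16 + 26 + 32 + 52 + 64 + 104 + 128 + 208 + 416 + 832 + 1664 = 3570

σ(1664) = 3570


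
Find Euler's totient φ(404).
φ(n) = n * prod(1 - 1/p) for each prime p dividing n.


404 = 2^2 × 101
Prime factors: 2, 101
φ(404) = 404 × (1-1/2) × (1-1/101)
= 404 × 1/2 × 100/101 = 200

φ(404) = 200


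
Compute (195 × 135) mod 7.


195 × 135 = 26325
26325 mod 7 = 5


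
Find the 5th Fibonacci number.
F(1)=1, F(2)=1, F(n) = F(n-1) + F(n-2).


Sequence: 1, 1, 2, 3, 5
F(5) = 5


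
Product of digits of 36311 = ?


3 × 6 × 3 × 1 × 1 = 54


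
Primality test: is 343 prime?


343 / 7 = 49 (exact division)
343 is NOT prime.

No, 343 is not prime


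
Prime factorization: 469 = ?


469 / 7 = 67
67 / 67 = 1
469 = 7 × 67


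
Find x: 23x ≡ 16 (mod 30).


GCD(23, 30) = 1, unique solution
a^(-1) mod 30 = 17
x = 17 * 16 mod 30 = 2

x ≡ 2 (mod 30)


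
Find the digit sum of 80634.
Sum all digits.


8 + 0 + 6 + 3 + 4 = 21


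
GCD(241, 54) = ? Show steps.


241 = 4 * 54 + 25
54 = 2 * 25 + 4
25 = 6 * 4 + 1
4 = 4 * 1 + 0
GCD = 1


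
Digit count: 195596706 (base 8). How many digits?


195596706 in base 8 = 1352110642
Number of digits = 10

10 digits (base 8)


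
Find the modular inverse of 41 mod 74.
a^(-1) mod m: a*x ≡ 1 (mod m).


Use the extended Euclidean algorithm on (74, 41); each row r = 74*s + 41*t:
r=74, s=1, t=0
r=41, s=0, t=1
q=1: r=33, s=1, t=-1   [74*(1) + 41*(-1) = 33]
q=1: r=8, s=-1, t=2   [74*(-1) + 41*(2) = 8]
q=4: r=1, s=5, t=-9   [74*(5) + 41*(-9) = 1]
q=8: r=0, s=-41, t=74   [74*(-41) + 41*(74) = 0]
GCD = 1 with t = -9, so 41*(-9) ≡ 1 (mod 74)
Inverse = -9 mod 74 = 65
Check: 41 * 65 = 2665 ≡ 1 (mod 74)

41^(-1) ≡ 65 (mod 74)


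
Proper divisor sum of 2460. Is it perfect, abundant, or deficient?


Proper divisors: 1, 2, 3, 4, 5, 6, 10, 12, 15, 20, 30, 41, 60, 82, 123, 164, 205, 246, 410, 492, 615, 820, 1230
Sum = 1 + 2 + 3 + 4 + 5 + 6 + 10 + 12 + 15 + 20 + 30 + 41 + 60 + 82 + 123 + 164 + 205 + 246 + 410 + 492 + 615 + 820 + 1230 = 4596
4596 > 2460 → abundant

s(2460) = 4596 (abundant)


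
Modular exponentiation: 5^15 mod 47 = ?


5^1 mod 47 = 5
5^2 mod 47 = 25
5^3 mod 47 = 31
5^4 mod 47 = 14
5^5 mod 47 = 23
5^6 mod 47 = 21
5^7 mod 47 = 11
5^8 mod 47 = 8
5^9 mod 47 = 40
5^10 mod 47 = 12
5^11 mod 47 = 13
5^12 mod 47 = 18
5^13 mod 47 = 43
5^14 mod 47 = 27
5^15 mod 47 = 41


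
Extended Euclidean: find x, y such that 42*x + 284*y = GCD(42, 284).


Tabular extended Euclidean (each row: r = 42*s + 284*t):
r=42, s=1, t=0
r=284, s=0, t=1
q=0: r=42, s=1, t=0   [42*(1) + 284*(0) = 42]
q=6: r=32, s=-6, t=1   [42*(-6) + 284*(1) = 32]
q=1: r=10, s=7, t=-1   [42*(7) + 284*(-1) = 10]
q=3: r=2, s=-27, t=4   [42*(-27) + 284*(4) = 2]
q=5: r=0, s=142, t=-21   [42*(142) + 284*(-21) = 0]
GCD = 2; from the row with r=2: x=-27, y=4
Check: 42*(-27) + 284*(4) = -1134 + 1136 = 2

GCD = 2, x = -27, y = 4


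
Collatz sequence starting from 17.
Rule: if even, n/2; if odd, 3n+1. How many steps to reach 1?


17 → 52 → 26 → 13 → 40 → 20 → 10 → 5 → 16 → 8 → 4 → 2 → 1
Total steps = 12

12 steps


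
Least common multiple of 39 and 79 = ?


GCD(39, 79) = 1
LCM = 39*79/1 = 3081/1 = 3081

LCM = 3081


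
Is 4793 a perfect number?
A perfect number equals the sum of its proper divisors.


Proper divisors of 4793: 1
Sum = 1 = 1

No, 4793 is not perfect (1 ≠ 4793)


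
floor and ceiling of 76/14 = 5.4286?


76/14 = 5.4286
floor = 5
ceil = 6

floor = 5, ceil = 6


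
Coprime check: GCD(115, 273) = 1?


Euclidean algorithm:
273 = 2 * 115 + 43
115 = 2 * 43 + 29
43 = 1 * 29 + 14
29 = 2 * 14 + 1
14 = 14 * 1 + 0
GCD(115, 273) = 1

Yes, coprime (GCD = 1)


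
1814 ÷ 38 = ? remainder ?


1814 = 38 * 47 + 28
Check: 1786 + 28 = 1814

q = 47, r = 28


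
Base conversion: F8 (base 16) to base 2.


F8 (base 16) = 248 (decimal)
248 (decimal) = 11111000 (base 2)


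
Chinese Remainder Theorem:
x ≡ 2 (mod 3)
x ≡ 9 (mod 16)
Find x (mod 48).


M = 3*16 = 48
M1 = M/3 = 16, M2 = M/16 = 3
M1^(-1) mod 3 = 1, M2^(-1) mod 16 = 11
x = 2*16*1 + 9*3*11 = 329
329 mod 48 = 41
Check: 41 mod 3 = 2 ✓, 41 mod 16 = 9 ✓

x ≡ 41 (mod 48)


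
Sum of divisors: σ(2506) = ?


Divisors of 2506: 1, 2, 7, 14, 179, 358, 1253, 2506
Sum = 1 + 2 + 7 + 14 + 179 + 358 + 1253 + 2506 = 4320

σ(2506) = 4320


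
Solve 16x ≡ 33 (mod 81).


GCD(16, 81) = 1, unique solution
a^(-1) mod 81 = 76
x = 76 * 33 mod 81 = 78

x ≡ 78 (mod 81)


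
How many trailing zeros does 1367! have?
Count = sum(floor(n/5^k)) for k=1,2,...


floor(1367/5) = 273
floor(1367/25) = 54
floor(1367/125) = 10
floor(1367/625) = 2
Total = 339

339 trailing zeros


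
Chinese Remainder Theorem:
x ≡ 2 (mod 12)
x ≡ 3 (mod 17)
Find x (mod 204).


M = 12*17 = 204
M1 = M/12 = 17, M2 = M/17 = 12
M1^(-1) mod 12 = 5, M2^(-1) mod 17 = 10
x = 2*17*5 + 3*12*10 = 530
530 mod 204 = 122
Check: 122 mod 12 = 2 ✓, 122 mod 17 = 3 ✓

x ≡ 122 (mod 204)


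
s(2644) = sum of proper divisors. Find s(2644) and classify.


Proper divisors: 1, 2, 4, 661, 1322
Sum = 1 + 2 + 4 + 661 + 1322 = 1990
1990 < 2644 → deficient

s(2644) = 1990 (deficient)


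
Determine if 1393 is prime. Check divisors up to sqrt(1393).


1393 / 7 = 199 (exact division)
1393 is NOT prime.

No, 1393 is not prime


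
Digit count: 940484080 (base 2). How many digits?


940484080 in base 2 = 111000000011101010010111110000
Number of digits = 30

30 digits (base 2)


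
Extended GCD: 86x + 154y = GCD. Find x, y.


Tabular extended Euclidean (each row: r = 86*s + 154*t):
r=86, s=1, t=0
r=154, s=0, t=1
q=0: r=86, s=1, t=0   [86*(1) + 154*(0) = 86]
q=1: r=68, s=-1, t=1   [86*(-1) + 154*(1) = 68]
q=1: r=18, s=2, t=-1   [86*(2) + 154*(-1) = 18]
q=3: r=14, s=-7, t=4   [86*(-7) + 154*(4) = 14]
q=1: r=4, s=9, t=-5   [86*(9) + 154*(-5) = 4]
q=3: r=2, s=-34, t=19   [86*(-34) + 154*(19) = 2]
q=2: r=0, s=77, t=-43   [86*(77) + 154*(-43) = 0]
GCD = 2; from the row with r=2: x=-34, y=19
Check: 86*(-34) + 154*(19) = -2924 + 2926 = 2

GCD = 2, x = -34, y = 19


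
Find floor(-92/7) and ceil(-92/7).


-92/7 = -13.1429
floor = -14
ceil = -13

floor = -14, ceil = -13


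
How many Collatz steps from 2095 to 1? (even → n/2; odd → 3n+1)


2095 → 6286 → 3143 → 9430 → 4715 → 14146 → 7073 → 21220 → 10610 → 5305 → 15916 → 7958 → 3979 → 11938 → 5969 → 17908 → 8954 → 4477 → 13432 → 6716 → 3358 → 1679 → 5038 → 2519 → 7558 → 3779 → 11338 → 5669 → 17008 → 8504 → 4252 → 2126 → 1063 → 3190 → 1595 → 4786 → 2393 → 7180 → 3590 → 1795 → 5386 → 2693 → 8080 → 4040 → 2020 → 1010 → 505 → 1516 → 758 → 379 → 1138 → 569 → 1708 → 854 → 427 → 1282 → 641 → 1924 → 962 → 481 → 1444 → 722 → 361 → 1084 → 542 → 271 → 814 → 407 → 1222 → 611 → 1834 → 917 → 2752 → 1376 → 688 → 344 → 172 → 86 → 43 → 130 → 65 → 196 → 98 → 49 → 148 → 74 → 37 → 112 → 56 → 28 → 14 → 7 → 22 → 11 → 34 → 17 → 52 → 26 → 13 → 40 → 20 → 10 → 5 → 16 → 8 → 4 → 2 → 1
Total steps = 107

107 steps


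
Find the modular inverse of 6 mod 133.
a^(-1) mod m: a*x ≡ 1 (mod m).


Use the extended Euclidean algorithm on (133, 6); each row r = 133*s + 6*t:
r=133, s=1, t=0
r=6, s=0, t=1
q=22: r=1, s=1, t=-22   [133*(1) + 6*(-22) = 1]
q=6: r=0, s=-6, t=133   [133*(-6) + 6*(133) = 0]
GCD = 1 with t = -22, so 6*(-22) ≡ 1 (mod 133)
Inverse = -22 mod 133 = 111
Check: 6 * 111 = 666 ≡ 1 (mod 133)

6^(-1) ≡ 111 (mod 133)


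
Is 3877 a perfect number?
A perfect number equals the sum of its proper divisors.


Proper divisors of 3877: 1
Sum = 1 = 1

No, 3877 is not perfect (1 ≠ 3877)


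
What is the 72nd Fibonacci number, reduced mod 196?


F(k) mod 196 for k=1..72:
1, 1, 2, 3, 5, 8, 13, 21, 34, 55, 89, 144, 37, 181, 22, 7, 29, 36, 65, 101, 166, 71, 41, 112, 153, 69, 26, 95, 121, 20, 141, 161, 106, 71, 177, 52, 33, 85, 118, 7, 125, 132, 61, 193, 58, 55, 113, 168, 85, 57, 142, 3, 145, 148, 97, 49, 146, 195, 145, 144, 93, 41, 134, 175, 113, 92, 9, 101, 110, 15, 125, 140
F(72) mod 196 = 140


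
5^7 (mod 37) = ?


5^1 mod 37 = 5
5^2 mod 37 = 25
5^3 mod 37 = 14
5^4 mod 37 = 33
5^5 mod 37 = 17
5^6 mod 37 = 11
5^7 mod 37 = 18


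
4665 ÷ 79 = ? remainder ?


4665 = 79 * 59 + 4
Check: 4661 + 4 = 4665

q = 59, r = 4


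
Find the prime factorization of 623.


623 / 7 = 89
89 / 89 = 1
623 = 7 × 89


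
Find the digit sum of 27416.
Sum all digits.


2 + 7 + 4 + 1 + 6 = 20


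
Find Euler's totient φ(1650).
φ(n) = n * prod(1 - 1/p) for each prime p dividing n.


1650 = 2 × 3 × 5^2 × 11
Prime factors: 2, 3, 5, 11
φ(1650) = 1650 × (1-1/2) × (1-1/3) × (1-1/5) × (1-1/11)
= 1650 × 1/2 × 2/3 × 4/5 × 10/11 = 400

φ(1650) = 400


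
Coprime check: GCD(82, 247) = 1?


Euclidean algorithm:
247 = 3 * 82 + 1
82 = 82 * 1 + 0
GCD(82, 247) = 1

Yes, coprime (GCD = 1)


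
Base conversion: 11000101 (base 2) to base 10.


11000101 (base 2) = 197 (decimal)
197 (decimal) = 197 (base 10)


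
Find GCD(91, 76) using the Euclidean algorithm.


91 = 1 * 76 + 15
76 = 5 * 15 + 1
15 = 15 * 1 + 0
GCD = 1


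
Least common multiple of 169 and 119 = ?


GCD(169, 119) = 1
LCM = 169*119/1 = 20111/1 = 20111

LCM = 20111


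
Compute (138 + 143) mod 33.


138 + 143 = 281
281 mod 33 = 17


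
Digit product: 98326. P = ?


9 × 8 × 3 × 2 × 6 = 2592


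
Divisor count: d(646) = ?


646 = 2^1 × 17^1 × 19^1
d(646) = (1+1) × (1+1) × (1+1) = 8

8 divisors


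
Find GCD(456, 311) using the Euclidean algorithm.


456 = 1 * 311 + 145
311 = 2 * 145 + 21
145 = 6 * 21 + 19
21 = 1 * 19 + 2
19 = 9 * 2 + 1
2 = 2 * 1 + 0
GCD = 1


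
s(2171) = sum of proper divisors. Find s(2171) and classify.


Proper divisors: 1, 13, 167
Sum = 1 + 13 + 167 = 181
181 < 2171 → deficient

s(2171) = 181 (deficient)


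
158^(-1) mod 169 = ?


Use the extended Euclidean algorithm on (169, 158); each row r = 169*s + 158*t:
r=169, s=1, t=0
r=158, s=0, t=1
q=1: r=11, s=1, t=-1   [169*(1) + 158*(-1) = 11]
q=14: r=4, s=-14, t=15   [169*(-14) + 158*(15) = 4]
q=2: r=3, s=29, t=-31   [169*(29) + 158*(-31) = 3]
q=1: r=1, s=-43, t=46   [169*(-43) + 158*(46) = 1]
q=3: r=0, s=158, t=-169   [169*(158) + 158*(-169) = 0]
GCD = 1 with t = 46, so 158*(46) ≡ 1 (mod 169)
Inverse = 46 mod 169 = 46
Check: 158 * 46 = 7268 ≡ 1 (mod 169)

158^(-1) ≡ 46 (mod 169)


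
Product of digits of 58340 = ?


5 × 8 × 3 × 4 × 0 = 0


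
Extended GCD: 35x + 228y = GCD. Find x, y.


Tabular extended Euclidean (each row: r = 35*s + 228*t):
r=35, s=1, t=0
r=228, s=0, t=1
q=0: r=35, s=1, t=0   [35*(1) + 228*(0) = 35]
q=6: r=18, s=-6, t=1   [35*(-6) + 228*(1) = 18]
q=1: r=17, s=7, t=-1   [35*(7) + 228*(-1) = 17]
q=1: r=1, s=-13, t=2   [35*(-13) + 228*(2) = 1]
q=17: r=0, s=228, t=-35   [35*(228) + 228*(-35) = 0]
GCD = 1; from the row with r=1: x=-13, y=2
Check: 35*(-13) + 228*(2) = -455 + 456 = 1

GCD = 1, x = -13, y = 2


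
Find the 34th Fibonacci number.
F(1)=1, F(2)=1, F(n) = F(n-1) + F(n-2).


Sequence: 1, 1, 2, 3, 5, 8, 13, 21, 34, 55, 89, 144, 233, 377, 610, 987, 1597, 2584, 4181, 6765, 10946, 17711, 28657, 46368, 75025, 121393, 196418, 317811, 514229, 832040, 1346269, 2178309, 3524578, 5702887
F(34) = 5702887


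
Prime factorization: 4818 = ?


4818 / 2 = 2409
2409 / 3 = 803
803 / 11 = 73
73 / 73 = 1
4818 = 2 × 3 × 11 × 73


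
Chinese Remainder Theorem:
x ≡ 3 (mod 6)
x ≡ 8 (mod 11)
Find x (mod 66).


M = 6*11 = 66
M1 = M/6 = 11, M2 = M/11 = 6
M1^(-1) mod 6 = 5, M2^(-1) mod 11 = 2
x = 3*11*5 + 8*6*2 = 261
261 mod 66 = 63
Check: 63 mod 6 = 3 ✓, 63 mod 11 = 8 ✓

x ≡ 63 (mod 66)


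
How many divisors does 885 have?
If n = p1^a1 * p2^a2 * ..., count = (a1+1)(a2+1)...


885 = 3^1 × 5^1 × 59^1
d(885) = (1+1) × (1+1) × (1+1) = 8

8 divisors


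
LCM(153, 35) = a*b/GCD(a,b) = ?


GCD(153, 35) = 1
LCM = 153*35/1 = 5355/1 = 5355

LCM = 5355


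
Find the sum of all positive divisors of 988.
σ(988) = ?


Divisors of 988: 1, 2, 4, 13, 19, 26, 38, 52, 76, 247, 494, 988
Sum = 1 + 2 + 4 + 13 + 19 + 26 + 38 + 52 + 76 + 247 + 494 + 988 = 1960

σ(988) = 1960


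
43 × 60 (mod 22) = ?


43 × 60 = 2580
2580 mod 22 = 6


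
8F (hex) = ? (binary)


8F (base 16) = 143 (decimal)
143 (decimal) = 10001111 (base 2)


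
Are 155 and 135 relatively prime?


Euclidean algorithm:
155 = 1 * 135 + 20
135 = 6 * 20 + 15
20 = 1 * 15 + 5
15 = 3 * 5 + 0
GCD(155, 135) = 5

No, not coprime (GCD = 5)


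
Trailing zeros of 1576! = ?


floor(1576/5) = 315
floor(1576/25) = 63
floor(1576/125) = 12
floor(1576/625) = 2
Total = 392

392 trailing zeros


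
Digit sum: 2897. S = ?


2 + 8 + 9 + 7 = 26


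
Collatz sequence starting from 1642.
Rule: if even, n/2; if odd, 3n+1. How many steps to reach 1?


1642 → 821 → 2464 → 1232 → 616 → 308 → 154 → 77 → 232 → 116 → 58 → 29 → 88 → 44 → 22 → 11 → 34 → 17 → 52 → 26 → 13 → 40 → 20 → 10 → 5 → 16 → 8 → 4 → 2 → 1
Total steps = 29

29 steps


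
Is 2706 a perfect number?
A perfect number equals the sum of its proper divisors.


Proper divisors of 2706: 1, 2, 3, 6, 11, 22, 33, 41, 66, 82, 123, 246, 451, 902, 1353
Sum = 1 + 2 + 3 + 6 + 11 + 22 + 33 + 41 + 66 + 82 + 123 + 246 + 451 + 902 + 1353 = 3342

No, 2706 is not perfect (3342 ≠ 2706)


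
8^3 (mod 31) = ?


8^1 mod 31 = 8
8^2 mod 31 = 2
8^3 mod 31 = 16


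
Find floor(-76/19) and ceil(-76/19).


-76/19 = -4.0000
floor = -4
ceil = -4

floor = -4, ceil = -4


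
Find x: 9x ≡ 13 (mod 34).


GCD(9, 34) = 1, unique solution
a^(-1) mod 34 = 19
x = 19 * 13 mod 34 = 9

x ≡ 9 (mod 34)


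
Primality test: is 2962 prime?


2962 / 2 = 1481 (exact division)
2962 is NOT prime.

No, 2962 is not prime


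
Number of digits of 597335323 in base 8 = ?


597335323 in base 8 = 4346516433
Number of digits = 10

10 digits (base 8)


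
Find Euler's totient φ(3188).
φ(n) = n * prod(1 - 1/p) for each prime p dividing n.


3188 = 2^2 × 797
Prime factors: 2, 797
φ(3188) = 3188 × (1-1/2) × (1-1/797)
= 3188 × 1/2 × 796/797 = 1592

φ(3188) = 1592
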